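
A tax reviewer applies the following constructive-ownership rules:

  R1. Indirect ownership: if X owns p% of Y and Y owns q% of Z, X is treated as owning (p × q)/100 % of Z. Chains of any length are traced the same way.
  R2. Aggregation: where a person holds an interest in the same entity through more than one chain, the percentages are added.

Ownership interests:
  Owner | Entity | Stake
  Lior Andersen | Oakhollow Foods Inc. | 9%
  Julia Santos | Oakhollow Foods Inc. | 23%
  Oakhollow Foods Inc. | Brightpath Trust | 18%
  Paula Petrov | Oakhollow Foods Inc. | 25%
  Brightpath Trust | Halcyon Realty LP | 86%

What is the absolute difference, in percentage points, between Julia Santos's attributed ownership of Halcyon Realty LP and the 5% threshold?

1.4396

Chain via Oakhollow Foods Inc. → Brightpath Trust (R1): 23% × 18% × 86% = 3.5604% of Halcyon Realty LP.
3.5604% falls short of the 5% threshold by 1.4396 percentage points.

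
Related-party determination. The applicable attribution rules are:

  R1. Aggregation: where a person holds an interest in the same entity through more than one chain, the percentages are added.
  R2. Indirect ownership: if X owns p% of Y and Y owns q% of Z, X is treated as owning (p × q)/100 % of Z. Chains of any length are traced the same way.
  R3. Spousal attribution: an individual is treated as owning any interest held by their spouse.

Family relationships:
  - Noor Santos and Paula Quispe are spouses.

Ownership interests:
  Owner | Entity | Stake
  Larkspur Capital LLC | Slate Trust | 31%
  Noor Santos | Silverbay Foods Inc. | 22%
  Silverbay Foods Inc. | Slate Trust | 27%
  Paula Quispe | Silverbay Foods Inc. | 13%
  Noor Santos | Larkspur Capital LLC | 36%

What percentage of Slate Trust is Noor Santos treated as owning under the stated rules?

By spousal attribution (R3), Noor Santos is treated as also owning Paula Quispe's interest in Silverbay Foods Inc, giving 22% + 13% = 35%.
Chain via Silverbay Foods Inc. (R2): 35% × 27% = 9.45% of Slate Trust.
Chain via Larkspur Capital LLC (R2): 36% × 31% = 11.16% of Slate Trust.
Aggregating (R1): 9.45% + 11.16% = 20.61%.

20.61%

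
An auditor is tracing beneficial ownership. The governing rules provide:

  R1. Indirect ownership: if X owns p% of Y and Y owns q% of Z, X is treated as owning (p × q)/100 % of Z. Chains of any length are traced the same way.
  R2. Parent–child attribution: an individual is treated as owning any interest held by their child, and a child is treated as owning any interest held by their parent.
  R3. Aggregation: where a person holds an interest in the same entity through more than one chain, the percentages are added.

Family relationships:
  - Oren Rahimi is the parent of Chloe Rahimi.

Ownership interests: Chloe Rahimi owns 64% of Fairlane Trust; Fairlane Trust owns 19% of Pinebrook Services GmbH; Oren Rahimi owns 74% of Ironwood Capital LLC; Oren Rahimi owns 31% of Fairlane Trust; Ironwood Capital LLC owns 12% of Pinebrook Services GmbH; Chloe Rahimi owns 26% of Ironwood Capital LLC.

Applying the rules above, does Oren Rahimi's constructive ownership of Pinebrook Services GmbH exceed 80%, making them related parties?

By parent–child attribution (R2), Oren Rahimi is treated as also owning Chloe Rahimi's interest in Fairlane Trust, giving 31% + 64% = 95%.
By parent–child attribution (R2), Oren Rahimi is treated as also owning Chloe Rahimi's interest in Ironwood Capital LLC, giving 74% + 26% = 100%.
Chain via Fairlane Trust (R1): 95% × 19% = 18.05% of Pinebrook Services GmbH.
Chain via Ironwood Capital LLC (R1): 100% × 12% = 12% of Pinebrook Services GmbH.
Aggregating (R3): 18.05% + 12% = 30.05%.
30.05% does not exceed the 80% threshold, so Oren is not a related party to Pinebrook Services GmbH.

No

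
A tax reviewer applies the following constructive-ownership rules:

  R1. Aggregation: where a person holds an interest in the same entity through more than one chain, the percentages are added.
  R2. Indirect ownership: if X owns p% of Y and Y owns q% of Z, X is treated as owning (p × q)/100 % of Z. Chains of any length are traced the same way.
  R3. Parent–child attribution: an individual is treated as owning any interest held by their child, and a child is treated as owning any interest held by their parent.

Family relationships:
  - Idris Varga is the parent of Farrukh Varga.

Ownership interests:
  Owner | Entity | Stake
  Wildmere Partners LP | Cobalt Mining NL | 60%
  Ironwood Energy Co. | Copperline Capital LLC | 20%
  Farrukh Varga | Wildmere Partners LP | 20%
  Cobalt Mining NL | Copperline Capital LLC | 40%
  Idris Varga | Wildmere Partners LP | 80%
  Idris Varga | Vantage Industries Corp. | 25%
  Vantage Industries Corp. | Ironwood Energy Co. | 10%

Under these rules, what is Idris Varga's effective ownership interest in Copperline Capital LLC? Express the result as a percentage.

By parent–child attribution (R3), Idris Varga is treated as also owning Farrukh Varga's interest in Wildmere Partners LP, giving 80% + 20% = 100%.
Chain via Vantage Industries Corp. → Ironwood Energy Co. (R2): 25% × 10% × 20% = 0.5% of Copperline Capital LLC.
Chain via Wildmere Partners LP → Cobalt Mining NL (R2): 100% × 60% × 40% = 24% of Copperline Capital LLC.
Aggregating (R1): 0.5% + 24% = 24.5%.

24.5%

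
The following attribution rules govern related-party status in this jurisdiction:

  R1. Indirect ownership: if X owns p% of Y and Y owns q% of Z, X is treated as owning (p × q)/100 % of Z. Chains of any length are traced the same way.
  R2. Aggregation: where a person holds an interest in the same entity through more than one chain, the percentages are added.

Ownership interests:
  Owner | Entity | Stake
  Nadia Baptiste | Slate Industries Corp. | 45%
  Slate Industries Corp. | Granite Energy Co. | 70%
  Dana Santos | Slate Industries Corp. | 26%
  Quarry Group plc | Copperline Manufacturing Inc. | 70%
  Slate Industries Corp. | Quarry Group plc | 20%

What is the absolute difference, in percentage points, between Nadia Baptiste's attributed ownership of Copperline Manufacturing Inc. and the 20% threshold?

Chain via Slate Industries Corp. → Quarry Group plc (R1): 45% × 20% × 70% = 6.3% of Copperline Manufacturing Inc.
6.3% falls short of the 20% threshold by 13.7 percentage points.

13.7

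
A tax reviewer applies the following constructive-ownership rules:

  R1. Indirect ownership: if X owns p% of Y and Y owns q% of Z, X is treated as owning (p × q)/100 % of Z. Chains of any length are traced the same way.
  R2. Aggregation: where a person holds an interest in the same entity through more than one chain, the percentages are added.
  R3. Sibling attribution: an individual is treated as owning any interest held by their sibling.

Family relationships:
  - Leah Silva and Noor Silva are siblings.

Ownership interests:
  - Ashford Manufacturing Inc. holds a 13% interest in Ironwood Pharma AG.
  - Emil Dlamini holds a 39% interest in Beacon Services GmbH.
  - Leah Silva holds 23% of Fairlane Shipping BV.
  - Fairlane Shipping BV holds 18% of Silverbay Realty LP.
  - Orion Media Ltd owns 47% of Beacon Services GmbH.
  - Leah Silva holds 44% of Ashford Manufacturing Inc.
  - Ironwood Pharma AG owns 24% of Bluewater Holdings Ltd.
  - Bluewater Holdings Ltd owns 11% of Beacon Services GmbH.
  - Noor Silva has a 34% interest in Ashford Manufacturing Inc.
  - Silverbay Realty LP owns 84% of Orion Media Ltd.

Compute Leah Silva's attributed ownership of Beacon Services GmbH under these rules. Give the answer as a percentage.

1.902168%

By sibling attribution (R3), Leah Silva is treated as also owning Noor Silva's interest in Ashford Manufacturing Inc, giving 44% + 34% = 78%.
Chain via Fairlane Shipping BV → Silverbay Realty LP → Orion Media Ltd (R1): 23% × 18% × 84% × 47% = 1.634472% of Beacon Services GmbH.
Chain via Ashford Manufacturing Inc. → Ironwood Pharma AG → Bluewater Holdings Ltd (R1): 78% × 13% × 24% × 11% = 0.267696% of Beacon Services GmbH.
Aggregating (R2): 1.634472% + 0.267696% = 1.902168%.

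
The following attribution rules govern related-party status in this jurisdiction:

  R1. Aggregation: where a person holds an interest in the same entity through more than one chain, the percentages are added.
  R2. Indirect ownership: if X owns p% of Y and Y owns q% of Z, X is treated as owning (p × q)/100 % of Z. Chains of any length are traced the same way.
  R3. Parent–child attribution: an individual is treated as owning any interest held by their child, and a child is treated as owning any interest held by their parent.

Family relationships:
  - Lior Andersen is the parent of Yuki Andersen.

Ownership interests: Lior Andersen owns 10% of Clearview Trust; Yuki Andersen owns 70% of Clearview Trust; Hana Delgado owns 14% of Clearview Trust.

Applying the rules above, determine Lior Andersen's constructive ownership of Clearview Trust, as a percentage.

By parent–child attribution (R3), Lior Andersen is treated as also owning Yuki Andersen's interest in Clearview Trust, giving 10% + 70% = 80%.
Direct interest in Clearview Trust: 80%.

80%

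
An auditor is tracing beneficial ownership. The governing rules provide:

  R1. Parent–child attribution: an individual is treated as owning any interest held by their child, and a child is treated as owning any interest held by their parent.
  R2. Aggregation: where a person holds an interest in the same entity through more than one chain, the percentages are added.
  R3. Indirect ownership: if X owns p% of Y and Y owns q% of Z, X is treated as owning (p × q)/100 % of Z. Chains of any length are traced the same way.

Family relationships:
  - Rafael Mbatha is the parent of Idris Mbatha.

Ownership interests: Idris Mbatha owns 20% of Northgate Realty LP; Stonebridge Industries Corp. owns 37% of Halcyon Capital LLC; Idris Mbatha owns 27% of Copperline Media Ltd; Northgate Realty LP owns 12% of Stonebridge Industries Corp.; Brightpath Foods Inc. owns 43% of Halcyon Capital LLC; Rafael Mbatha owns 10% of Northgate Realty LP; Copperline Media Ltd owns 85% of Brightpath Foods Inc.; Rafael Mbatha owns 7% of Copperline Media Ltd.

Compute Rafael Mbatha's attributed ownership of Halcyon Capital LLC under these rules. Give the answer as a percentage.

By parent–child attribution (R1), Rafael Mbatha is treated as also owning Idris Mbatha's interest in Copperline Media Ltd, giving 7% + 27% = 34%.
By parent–child attribution (R1), Rafael Mbatha is treated as also owning Idris Mbatha's interest in Northgate Realty LP, giving 10% + 20% = 30%.
Chain via Copperline Media Ltd → Brightpath Foods Inc. (R3): 34% × 85% × 43% = 12.427% of Halcyon Capital LLC.
Chain via Northgate Realty LP → Stonebridge Industries Corp. (R3): 30% × 12% × 37% = 1.332% of Halcyon Capital LLC.
Aggregating (R2): 12.427% + 1.332% = 13.759%.

13.759%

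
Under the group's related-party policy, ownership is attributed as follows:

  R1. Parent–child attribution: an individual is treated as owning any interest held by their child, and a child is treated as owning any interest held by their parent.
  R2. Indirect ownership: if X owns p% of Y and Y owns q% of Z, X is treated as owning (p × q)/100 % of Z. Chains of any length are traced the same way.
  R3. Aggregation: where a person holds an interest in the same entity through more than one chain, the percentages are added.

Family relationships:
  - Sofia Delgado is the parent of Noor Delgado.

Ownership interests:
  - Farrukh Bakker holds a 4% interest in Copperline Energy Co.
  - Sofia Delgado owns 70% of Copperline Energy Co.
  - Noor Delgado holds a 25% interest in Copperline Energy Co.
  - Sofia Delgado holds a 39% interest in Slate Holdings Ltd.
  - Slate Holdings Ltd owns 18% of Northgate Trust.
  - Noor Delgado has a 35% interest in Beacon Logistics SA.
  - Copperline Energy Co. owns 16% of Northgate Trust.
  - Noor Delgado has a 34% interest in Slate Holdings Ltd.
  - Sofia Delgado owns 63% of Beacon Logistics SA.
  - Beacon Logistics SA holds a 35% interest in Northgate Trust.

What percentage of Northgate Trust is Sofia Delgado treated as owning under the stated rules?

By parent–child attribution (R1), Sofia Delgado is treated as also owning Noor Delgado's interest in Beacon Logistics SA, giving 63% + 35% = 98%.
By parent–child attribution (R1), Sofia Delgado is treated as also owning Noor Delgado's interest in Copperline Energy Co, giving 70% + 25% = 95%.
By parent–child attribution (R1), Sofia Delgado is treated as also owning Noor Delgado's interest in Slate Holdings Ltd, giving 39% + 34% = 73%.
Chain via Beacon Logistics SA (R2): 98% × 35% = 34.3% of Northgate Trust.
Chain via Copperline Energy Co. (R2): 95% × 16% = 15.2% of Northgate Trust.
Chain via Slate Holdings Ltd (R2): 73% × 18% = 13.14% of Northgate Trust.
Aggregating (R3): 34.3% + 15.2% + 13.14% = 62.64%.

62.64%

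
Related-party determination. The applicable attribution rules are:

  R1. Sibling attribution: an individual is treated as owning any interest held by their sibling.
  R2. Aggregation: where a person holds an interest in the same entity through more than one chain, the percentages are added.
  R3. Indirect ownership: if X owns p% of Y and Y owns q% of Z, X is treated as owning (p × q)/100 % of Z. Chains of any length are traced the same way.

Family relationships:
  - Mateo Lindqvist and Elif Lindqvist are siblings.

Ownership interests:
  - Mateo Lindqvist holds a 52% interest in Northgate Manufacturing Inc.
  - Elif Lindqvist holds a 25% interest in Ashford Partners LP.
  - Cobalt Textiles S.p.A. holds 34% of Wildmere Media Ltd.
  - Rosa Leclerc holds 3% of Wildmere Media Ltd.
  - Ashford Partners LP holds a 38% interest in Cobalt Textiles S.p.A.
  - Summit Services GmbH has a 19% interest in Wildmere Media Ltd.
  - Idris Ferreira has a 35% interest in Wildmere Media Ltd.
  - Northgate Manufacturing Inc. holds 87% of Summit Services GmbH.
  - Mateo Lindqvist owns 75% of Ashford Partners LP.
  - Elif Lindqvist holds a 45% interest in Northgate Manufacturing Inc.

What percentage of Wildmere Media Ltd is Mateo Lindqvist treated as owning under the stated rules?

By sibling attribution (R1), Mateo Lindqvist is treated as also owning Elif Lindqvist's interest in Ashford Partners LP, giving 75% + 25% = 100%.
By sibling attribution (R1), Mateo Lindqvist is treated as also owning Elif Lindqvist's interest in Northgate Manufacturing Inc, giving 52% + 45% = 97%.
Chain via Ashford Partners LP → Cobalt Textiles S.p.A. (R3): 100% × 38% × 34% = 12.92% of Wildmere Media Ltd.
Chain via Northgate Manufacturing Inc. → Summit Services GmbH (R3): 97% × 87% × 19% = 16.0341% of Wildmere Media Ltd.
Aggregating (R2): 12.92% + 16.0341% = 28.9541%.

28.9541%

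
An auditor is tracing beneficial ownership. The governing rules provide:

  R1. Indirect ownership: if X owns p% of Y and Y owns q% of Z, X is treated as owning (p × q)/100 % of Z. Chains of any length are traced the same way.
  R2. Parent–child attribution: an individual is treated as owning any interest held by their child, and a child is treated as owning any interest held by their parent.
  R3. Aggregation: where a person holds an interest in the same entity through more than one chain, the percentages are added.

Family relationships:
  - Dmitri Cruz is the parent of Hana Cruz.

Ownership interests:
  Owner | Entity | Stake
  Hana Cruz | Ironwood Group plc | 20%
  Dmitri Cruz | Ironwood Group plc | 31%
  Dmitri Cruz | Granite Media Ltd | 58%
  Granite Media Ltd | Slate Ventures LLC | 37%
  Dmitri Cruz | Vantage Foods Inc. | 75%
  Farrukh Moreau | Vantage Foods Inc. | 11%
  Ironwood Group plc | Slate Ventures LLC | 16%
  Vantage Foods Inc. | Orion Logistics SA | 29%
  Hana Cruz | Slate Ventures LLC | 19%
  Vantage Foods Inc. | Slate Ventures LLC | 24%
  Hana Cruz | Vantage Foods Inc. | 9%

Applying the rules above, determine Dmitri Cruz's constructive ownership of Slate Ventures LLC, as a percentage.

68.78%

By parent–child attribution (R2), Dmitri Cruz is treated as also owning Hana Cruz's interest in Ironwood Group plc, giving 31% + 20% = 51%.
By parent–child attribution (R2), Dmitri Cruz is treated as also owning Hana Cruz's interest in Vantage Foods Inc, giving 75% + 9% = 84%.
By parent–child attribution (R2), Dmitri Cruz is treated as owning Hana Cruz's 19% interest in Slate Ventures LLC.
Chain via Ironwood Group plc (R1): 51% × 16% = 8.16% of Slate Ventures LLC.
Chain via Granite Media Ltd (R1): 58% × 37% = 21.46% of Slate Ventures LLC.
Chain via Vantage Foods Inc. (R1): 84% × 24% = 20.16% of Slate Ventures LLC.
Direct interest in Slate Ventures LLC: 19%.
Aggregating (R3): 8.16% + 21.46% + 20.16% + 19% = 68.78%.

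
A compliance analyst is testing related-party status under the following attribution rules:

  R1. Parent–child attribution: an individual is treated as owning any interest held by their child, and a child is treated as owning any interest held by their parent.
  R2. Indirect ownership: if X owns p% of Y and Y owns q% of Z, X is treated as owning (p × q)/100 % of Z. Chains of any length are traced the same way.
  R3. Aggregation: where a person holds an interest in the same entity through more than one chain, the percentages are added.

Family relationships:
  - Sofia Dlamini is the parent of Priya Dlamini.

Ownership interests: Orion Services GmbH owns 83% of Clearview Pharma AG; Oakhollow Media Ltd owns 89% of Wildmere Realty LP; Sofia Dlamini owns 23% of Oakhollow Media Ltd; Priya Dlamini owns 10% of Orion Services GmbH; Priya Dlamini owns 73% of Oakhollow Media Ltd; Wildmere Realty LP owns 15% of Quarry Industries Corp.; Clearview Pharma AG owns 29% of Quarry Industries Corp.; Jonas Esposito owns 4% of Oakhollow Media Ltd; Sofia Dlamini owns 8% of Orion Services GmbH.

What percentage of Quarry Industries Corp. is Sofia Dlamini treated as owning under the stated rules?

17.1486%

By parent–child attribution (R1), Sofia Dlamini is treated as also owning Priya Dlamini's interest in Orion Services GmbH, giving 8% + 10% = 18%.
By parent–child attribution (R1), Sofia Dlamini is treated as also owning Priya Dlamini's interest in Oakhollow Media Ltd, giving 23% + 73% = 96%.
Chain via Orion Services GmbH → Clearview Pharma AG (R2): 18% × 83% × 29% = 4.3326% of Quarry Industries Corp.
Chain via Oakhollow Media Ltd → Wildmere Realty LP (R2): 96% × 89% × 15% = 12.816% of Quarry Industries Corp.
Aggregating (R3): 4.3326% + 12.816% = 17.1486%.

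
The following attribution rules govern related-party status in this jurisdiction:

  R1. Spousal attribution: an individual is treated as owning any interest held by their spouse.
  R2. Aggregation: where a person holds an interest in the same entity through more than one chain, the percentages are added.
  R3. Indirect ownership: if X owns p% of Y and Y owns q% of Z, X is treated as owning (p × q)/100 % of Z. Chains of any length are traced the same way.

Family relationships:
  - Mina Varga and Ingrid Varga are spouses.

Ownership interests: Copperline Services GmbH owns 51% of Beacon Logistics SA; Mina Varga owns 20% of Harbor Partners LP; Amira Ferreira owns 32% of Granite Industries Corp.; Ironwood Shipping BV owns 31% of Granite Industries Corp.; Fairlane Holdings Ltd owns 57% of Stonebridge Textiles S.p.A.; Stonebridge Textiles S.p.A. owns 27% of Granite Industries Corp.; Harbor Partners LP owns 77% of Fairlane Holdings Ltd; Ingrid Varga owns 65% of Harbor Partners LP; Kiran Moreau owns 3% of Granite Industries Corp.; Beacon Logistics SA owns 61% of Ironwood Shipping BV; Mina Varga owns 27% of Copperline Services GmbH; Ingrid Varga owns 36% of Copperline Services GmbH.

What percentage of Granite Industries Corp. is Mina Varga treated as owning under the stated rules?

16.148538%

By spousal attribution (R1), Mina Varga is treated as also owning Ingrid Varga's interest in Copperline Services GmbH, giving 27% + 36% = 63%.
By spousal attribution (R1), Mina Varga is treated as also owning Ingrid Varga's interest in Harbor Partners LP, giving 20% + 65% = 85%.
Chain via Copperline Services GmbH → Beacon Logistics SA → Ironwood Shipping BV (R3): 63% × 51% × 61% × 31% = 6.075783% of Granite Industries Corp.
Chain via Harbor Partners LP → Fairlane Holdings Ltd → Stonebridge Textiles S.p.A. (R3): 85% × 77% × 57% × 27% = 10.072755% of Granite Industries Corp.
Aggregating (R2): 6.075783% + 10.072755% = 16.148538%.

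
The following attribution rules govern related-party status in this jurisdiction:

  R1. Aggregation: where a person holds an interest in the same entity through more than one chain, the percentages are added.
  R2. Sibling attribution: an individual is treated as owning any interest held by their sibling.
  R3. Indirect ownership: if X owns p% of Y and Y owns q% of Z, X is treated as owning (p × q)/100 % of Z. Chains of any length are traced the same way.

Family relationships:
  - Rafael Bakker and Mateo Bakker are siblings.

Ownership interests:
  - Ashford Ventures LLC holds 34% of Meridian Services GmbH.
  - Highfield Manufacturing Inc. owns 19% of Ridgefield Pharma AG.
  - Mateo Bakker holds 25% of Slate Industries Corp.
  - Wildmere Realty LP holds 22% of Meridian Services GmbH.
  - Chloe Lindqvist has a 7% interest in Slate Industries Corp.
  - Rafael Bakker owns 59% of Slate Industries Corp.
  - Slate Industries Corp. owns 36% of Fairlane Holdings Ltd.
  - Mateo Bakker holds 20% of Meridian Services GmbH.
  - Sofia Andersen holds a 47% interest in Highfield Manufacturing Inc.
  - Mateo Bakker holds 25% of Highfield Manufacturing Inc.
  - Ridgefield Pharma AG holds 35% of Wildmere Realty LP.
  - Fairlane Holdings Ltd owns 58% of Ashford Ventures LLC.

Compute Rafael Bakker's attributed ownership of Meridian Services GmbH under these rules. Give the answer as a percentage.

By sibling attribution (R2), Rafael Bakker is treated as also owning Mateo Bakker's interest in Slate Industries Corp, giving 59% + 25% = 84%.
By sibling attribution (R2), Rafael Bakker is treated as owning Mateo Bakker's 25% interest in Highfield Manufacturing Inc.
By sibling attribution (R2), Rafael Bakker is treated as owning Mateo Bakker's 20% interest in Meridian Services GmbH.
Chain via Slate Industries Corp. → Fairlane Holdings Ltd → Ashford Ventures LLC (R3): 84% × 36% × 58% × 34% = 5.963328% of Meridian Services GmbH.
Chain via Highfield Manufacturing Inc. → Ridgefield Pharma AG → Wildmere Realty LP (R3): 25% × 19% × 35% × 22% = 0.36575% of Meridian Services GmbH.
Direct interest in Meridian Services GmbH: 20%.
Aggregating (R1): 5.963328% + 0.36575% + 20% = 26.329078%.

26.329078%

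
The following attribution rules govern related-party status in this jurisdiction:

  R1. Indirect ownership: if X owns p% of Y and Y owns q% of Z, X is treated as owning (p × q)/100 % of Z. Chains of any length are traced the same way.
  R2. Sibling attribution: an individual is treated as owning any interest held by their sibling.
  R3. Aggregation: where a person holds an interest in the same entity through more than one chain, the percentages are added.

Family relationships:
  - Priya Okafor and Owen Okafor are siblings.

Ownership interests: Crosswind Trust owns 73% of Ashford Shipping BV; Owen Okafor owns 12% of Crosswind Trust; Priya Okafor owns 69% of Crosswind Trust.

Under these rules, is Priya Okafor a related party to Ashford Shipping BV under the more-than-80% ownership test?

No

By sibling attribution (R2), Priya Okafor is treated as also owning Owen Okafor's interest in Crosswind Trust, giving 69% + 12% = 81%.
Chain via Crosswind Trust (R1): 81% × 73% = 59.13% of Ashford Shipping BV.
59.13% does not exceed the 80% threshold, so Priya is not a related party to Ashford Shipping BV.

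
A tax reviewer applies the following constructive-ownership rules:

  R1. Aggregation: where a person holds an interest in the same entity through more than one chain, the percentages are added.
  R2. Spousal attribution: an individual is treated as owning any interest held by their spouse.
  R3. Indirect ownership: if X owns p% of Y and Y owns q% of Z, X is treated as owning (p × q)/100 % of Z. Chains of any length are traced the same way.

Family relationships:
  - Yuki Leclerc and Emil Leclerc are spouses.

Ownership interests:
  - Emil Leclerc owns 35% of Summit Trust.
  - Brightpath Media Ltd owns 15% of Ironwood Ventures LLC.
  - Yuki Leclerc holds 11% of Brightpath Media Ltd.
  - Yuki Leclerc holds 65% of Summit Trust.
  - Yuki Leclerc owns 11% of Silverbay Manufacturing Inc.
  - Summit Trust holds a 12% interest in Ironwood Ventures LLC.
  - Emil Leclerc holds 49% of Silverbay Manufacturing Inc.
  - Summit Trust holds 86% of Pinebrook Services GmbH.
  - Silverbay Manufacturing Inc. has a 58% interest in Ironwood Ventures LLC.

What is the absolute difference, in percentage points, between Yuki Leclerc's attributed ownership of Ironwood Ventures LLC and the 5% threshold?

43.45

By spousal attribution (R2), Yuki Leclerc is treated as also owning Emil Leclerc's interest in Silverbay Manufacturing Inc, giving 11% + 49% = 60%.
By spousal attribution (R2), Yuki Leclerc is treated as also owning Emil Leclerc's interest in Summit Trust, giving 65% + 35% = 100%.
Chain via Silverbay Manufacturing Inc. (R3): 60% × 58% = 34.8% of Ironwood Ventures LLC.
Chain via Brightpath Media Ltd (R3): 11% × 15% = 1.65% of Ironwood Ventures LLC.
Chain via Summit Trust (R3): 100% × 12% = 12% of Ironwood Ventures LLC.
Aggregating (R1): 34.8% + 1.65% + 12% = 48.45%.
48.45% exceeds the 5% threshold by 43.45 percentage points.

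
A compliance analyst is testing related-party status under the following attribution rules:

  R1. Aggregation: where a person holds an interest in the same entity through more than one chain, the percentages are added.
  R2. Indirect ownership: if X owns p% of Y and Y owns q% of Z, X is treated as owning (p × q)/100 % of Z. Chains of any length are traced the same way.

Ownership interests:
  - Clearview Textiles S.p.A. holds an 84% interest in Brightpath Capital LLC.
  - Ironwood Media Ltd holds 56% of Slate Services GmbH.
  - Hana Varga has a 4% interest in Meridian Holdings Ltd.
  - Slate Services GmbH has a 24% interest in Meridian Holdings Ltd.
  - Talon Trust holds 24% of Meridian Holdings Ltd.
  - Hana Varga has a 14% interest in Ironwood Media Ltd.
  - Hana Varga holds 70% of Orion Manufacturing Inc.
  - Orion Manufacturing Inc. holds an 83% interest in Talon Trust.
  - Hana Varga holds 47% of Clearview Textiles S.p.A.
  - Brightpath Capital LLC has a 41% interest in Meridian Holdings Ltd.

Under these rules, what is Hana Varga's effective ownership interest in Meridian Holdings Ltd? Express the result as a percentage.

Chain via Clearview Textiles S.p.A. → Brightpath Capital LLC (R2): 47% × 84% × 41% = 16.1868% of Meridian Holdings Ltd.
Chain via Orion Manufacturing Inc. → Talon Trust (R2): 70% × 83% × 24% = 13.944% of Meridian Holdings Ltd.
Chain via Ironwood Media Ltd → Slate Services GmbH (R2): 14% × 56% × 24% = 1.8816% of Meridian Holdings Ltd.
Direct interest in Meridian Holdings Ltd: 4%.
Aggregating (R1): 16.1868% + 13.944% + 1.8816% + 4% = 36.0124%.

36.0124%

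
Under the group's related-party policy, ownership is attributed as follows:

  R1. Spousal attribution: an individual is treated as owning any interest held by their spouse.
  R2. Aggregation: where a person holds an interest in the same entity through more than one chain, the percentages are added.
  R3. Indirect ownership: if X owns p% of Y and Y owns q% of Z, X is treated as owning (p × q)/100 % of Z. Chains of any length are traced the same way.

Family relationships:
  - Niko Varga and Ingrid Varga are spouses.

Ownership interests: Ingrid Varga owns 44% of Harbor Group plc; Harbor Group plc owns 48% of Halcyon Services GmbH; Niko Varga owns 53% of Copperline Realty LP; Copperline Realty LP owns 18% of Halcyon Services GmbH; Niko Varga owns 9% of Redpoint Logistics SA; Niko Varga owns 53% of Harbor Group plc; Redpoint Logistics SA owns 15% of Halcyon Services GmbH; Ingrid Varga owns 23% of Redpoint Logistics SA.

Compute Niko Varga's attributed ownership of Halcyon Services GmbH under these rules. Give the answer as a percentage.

60.9%

By spousal attribution (R1), Niko Varga is treated as also owning Ingrid Varga's interest in Redpoint Logistics SA, giving 9% + 23% = 32%.
By spousal attribution (R1), Niko Varga is treated as also owning Ingrid Varga's interest in Harbor Group plc, giving 53% + 44% = 97%.
Chain via Copperline Realty LP (R3): 53% × 18% = 9.54% of Halcyon Services GmbH.
Chain via Redpoint Logistics SA (R3): 32% × 15% = 4.8% of Halcyon Services GmbH.
Chain via Harbor Group plc (R3): 97% × 48% = 46.56% of Halcyon Services GmbH.
Aggregating (R2): 9.54% + 4.8% + 46.56% = 60.9%.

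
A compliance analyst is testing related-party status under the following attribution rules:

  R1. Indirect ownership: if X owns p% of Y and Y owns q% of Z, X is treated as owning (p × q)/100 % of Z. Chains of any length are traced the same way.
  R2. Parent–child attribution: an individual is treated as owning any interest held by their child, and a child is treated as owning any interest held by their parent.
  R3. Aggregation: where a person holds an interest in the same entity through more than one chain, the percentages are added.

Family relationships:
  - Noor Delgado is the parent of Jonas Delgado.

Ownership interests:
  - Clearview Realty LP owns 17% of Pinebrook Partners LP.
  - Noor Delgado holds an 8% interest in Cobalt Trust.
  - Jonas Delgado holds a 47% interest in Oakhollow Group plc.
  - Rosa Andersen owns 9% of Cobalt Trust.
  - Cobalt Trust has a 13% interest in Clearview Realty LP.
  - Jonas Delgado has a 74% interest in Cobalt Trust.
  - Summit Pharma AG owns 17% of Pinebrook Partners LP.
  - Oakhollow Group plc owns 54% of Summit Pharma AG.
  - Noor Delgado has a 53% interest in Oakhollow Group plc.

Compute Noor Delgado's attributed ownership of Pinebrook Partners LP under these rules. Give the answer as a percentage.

10.9922%

By parent–child attribution (R2), Noor Delgado is treated as also owning Jonas Delgado's interest in Cobalt Trust, giving 8% + 74% = 82%.
By parent–child attribution (R2), Noor Delgado is treated as also owning Jonas Delgado's interest in Oakhollow Group plc, giving 53% + 47% = 100%.
Chain via Cobalt Trust → Clearview Realty LP (R1): 82% × 13% × 17% = 1.8122% of Pinebrook Partners LP.
Chain via Oakhollow Group plc → Summit Pharma AG (R1): 100% × 54% × 17% = 9.18% of Pinebrook Partners LP.
Aggregating (R3): 1.8122% + 9.18% = 10.9922%.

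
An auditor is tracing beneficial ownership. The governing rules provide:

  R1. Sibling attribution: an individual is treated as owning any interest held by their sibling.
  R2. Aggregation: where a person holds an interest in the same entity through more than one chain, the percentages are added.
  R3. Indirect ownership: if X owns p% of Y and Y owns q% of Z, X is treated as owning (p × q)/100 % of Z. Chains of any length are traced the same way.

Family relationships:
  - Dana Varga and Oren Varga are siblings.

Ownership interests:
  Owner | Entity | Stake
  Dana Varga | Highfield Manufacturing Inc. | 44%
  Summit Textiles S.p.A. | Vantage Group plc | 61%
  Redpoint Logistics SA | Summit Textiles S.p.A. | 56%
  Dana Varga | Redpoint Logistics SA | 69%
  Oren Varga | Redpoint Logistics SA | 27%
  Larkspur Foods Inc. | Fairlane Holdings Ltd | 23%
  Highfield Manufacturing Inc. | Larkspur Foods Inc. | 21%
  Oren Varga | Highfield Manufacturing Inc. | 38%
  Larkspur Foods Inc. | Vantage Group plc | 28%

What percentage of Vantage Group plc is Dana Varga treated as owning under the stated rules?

37.6152%

By sibling attribution (R1), Dana Varga is treated as also owning Oren Varga's interest in Redpoint Logistics SA, giving 69% + 27% = 96%.
By sibling attribution (R1), Dana Varga is treated as also owning Oren Varga's interest in Highfield Manufacturing Inc, giving 44% + 38% = 82%.
Chain via Redpoint Logistics SA → Summit Textiles S.p.A. (R3): 96% × 56% × 61% = 32.7936% of Vantage Group plc.
Chain via Highfield Manufacturing Inc. → Larkspur Foods Inc. (R3): 82% × 21% × 28% = 4.8216% of Vantage Group plc.
Aggregating (R2): 32.7936% + 4.8216% = 37.6152%.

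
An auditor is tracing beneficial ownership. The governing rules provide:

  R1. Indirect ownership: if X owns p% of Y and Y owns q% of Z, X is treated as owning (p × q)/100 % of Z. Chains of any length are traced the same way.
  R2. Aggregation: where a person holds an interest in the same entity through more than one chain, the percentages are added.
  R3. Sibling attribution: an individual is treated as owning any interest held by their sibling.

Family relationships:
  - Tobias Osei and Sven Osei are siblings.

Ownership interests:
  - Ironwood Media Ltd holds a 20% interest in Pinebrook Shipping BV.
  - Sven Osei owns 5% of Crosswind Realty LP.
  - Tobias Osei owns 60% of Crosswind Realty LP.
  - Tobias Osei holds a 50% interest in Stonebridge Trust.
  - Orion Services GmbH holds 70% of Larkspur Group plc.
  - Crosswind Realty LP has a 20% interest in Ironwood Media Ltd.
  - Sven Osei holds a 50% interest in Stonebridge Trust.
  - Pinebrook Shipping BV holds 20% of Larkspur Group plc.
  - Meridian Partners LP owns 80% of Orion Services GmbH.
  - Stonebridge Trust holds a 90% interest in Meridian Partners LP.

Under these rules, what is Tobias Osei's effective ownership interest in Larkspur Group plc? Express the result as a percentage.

By sibling attribution (R3), Tobias Osei is treated as also owning Sven Osei's interest in Stonebridge Trust, giving 50% + 50% = 100%.
By sibling attribution (R3), Tobias Osei is treated as also owning Sven Osei's interest in Crosswind Realty LP, giving 60% + 5% = 65%.
Chain via Stonebridge Trust → Meridian Partners LP → Orion Services GmbH (R1): 100% × 90% × 80% × 70% = 50.4% of Larkspur Group plc.
Chain via Crosswind Realty LP → Ironwood Media Ltd → Pinebrook Shipping BV (R1): 65% × 20% × 20% × 20% = 0.52% of Larkspur Group plc.
Aggregating (R2): 50.4% + 0.52% = 50.92%.

50.92%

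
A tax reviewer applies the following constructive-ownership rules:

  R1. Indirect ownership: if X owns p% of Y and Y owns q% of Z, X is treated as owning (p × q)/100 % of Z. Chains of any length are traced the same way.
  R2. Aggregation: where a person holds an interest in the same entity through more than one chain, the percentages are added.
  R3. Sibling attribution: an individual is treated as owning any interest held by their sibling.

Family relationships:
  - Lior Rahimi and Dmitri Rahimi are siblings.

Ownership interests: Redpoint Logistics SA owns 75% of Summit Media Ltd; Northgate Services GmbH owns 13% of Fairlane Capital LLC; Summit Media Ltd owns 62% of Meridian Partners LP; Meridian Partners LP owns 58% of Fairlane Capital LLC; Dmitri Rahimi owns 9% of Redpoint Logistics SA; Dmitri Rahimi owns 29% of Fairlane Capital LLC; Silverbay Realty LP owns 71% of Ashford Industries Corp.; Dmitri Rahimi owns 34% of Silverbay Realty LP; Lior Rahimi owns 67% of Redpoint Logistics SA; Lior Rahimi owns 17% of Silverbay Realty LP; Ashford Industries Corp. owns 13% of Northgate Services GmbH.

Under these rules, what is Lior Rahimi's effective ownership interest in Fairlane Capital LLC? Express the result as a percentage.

By sibling attribution (R3), Lior Rahimi is treated as also owning Dmitri Rahimi's interest in Redpoint Logistics SA, giving 67% + 9% = 76%.
By sibling attribution (R3), Lior Rahimi is treated as also owning Dmitri Rahimi's interest in Silverbay Realty LP, giving 17% + 34% = 51%.
By sibling attribution (R3), Lior Rahimi is treated as owning Dmitri Rahimi's 29% interest in Fairlane Capital LLC.
Chain via Redpoint Logistics SA → Summit Media Ltd → Meridian Partners LP (R1): 76% × 75% × 62% × 58% = 20.4972% of Fairlane Capital LLC.
Chain via Silverbay Realty LP → Ashford Industries Corp. → Northgate Services GmbH (R1): 51% × 71% × 13% × 13% = 0.611949% of Fairlane Capital LLC.
Direct interest in Fairlane Capital LLC: 29%.
Aggregating (R2): 20.4972% + 0.611949% + 29% = 50.109149%.

50.109149%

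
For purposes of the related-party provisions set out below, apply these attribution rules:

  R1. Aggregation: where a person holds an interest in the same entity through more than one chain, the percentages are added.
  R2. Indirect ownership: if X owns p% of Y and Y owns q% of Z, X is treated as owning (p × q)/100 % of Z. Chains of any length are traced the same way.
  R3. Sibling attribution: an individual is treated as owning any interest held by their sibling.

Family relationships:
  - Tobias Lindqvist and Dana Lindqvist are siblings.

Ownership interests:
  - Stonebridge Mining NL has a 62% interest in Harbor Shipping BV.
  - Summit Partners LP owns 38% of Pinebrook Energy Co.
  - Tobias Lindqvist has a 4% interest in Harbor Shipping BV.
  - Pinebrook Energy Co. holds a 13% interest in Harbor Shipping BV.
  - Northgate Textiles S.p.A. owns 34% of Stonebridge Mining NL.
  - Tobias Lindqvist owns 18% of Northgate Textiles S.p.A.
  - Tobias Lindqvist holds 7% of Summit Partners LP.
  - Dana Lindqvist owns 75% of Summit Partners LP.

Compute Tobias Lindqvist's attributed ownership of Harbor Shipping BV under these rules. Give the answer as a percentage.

By sibling attribution (R3), Tobias Lindqvist is treated as also owning Dana Lindqvist's interest in Summit Partners LP, giving 7% + 75% = 82%.
Chain via Northgate Textiles S.p.A. → Stonebridge Mining NL (R2): 18% × 34% × 62% = 3.7944% of Harbor Shipping BV.
Chain via Summit Partners LP → Pinebrook Energy Co. (R2): 82% × 38% × 13% = 4.0508% of Harbor Shipping BV.
Direct interest in Harbor Shipping BV: 4%.
Aggregating (R1): 3.7944% + 4.0508% + 4% = 11.8452%.

11.8452%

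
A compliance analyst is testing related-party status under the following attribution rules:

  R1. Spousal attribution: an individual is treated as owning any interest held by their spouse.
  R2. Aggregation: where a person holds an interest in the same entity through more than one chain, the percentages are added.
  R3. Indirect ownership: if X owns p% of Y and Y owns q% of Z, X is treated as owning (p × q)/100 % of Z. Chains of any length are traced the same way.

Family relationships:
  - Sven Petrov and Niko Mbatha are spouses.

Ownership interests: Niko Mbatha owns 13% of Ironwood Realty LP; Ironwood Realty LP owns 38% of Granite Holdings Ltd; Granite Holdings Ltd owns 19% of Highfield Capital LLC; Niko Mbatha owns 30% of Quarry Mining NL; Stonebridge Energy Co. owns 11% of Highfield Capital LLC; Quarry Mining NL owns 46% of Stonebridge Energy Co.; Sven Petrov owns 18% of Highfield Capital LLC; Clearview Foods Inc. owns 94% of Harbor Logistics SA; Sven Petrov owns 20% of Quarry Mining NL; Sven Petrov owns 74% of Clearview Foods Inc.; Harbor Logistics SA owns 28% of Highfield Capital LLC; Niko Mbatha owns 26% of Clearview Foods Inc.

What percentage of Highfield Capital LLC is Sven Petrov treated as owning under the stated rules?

By spousal attribution (R1), Sven Petrov is treated as also owning Niko Mbatha's interest in Quarry Mining NL, giving 20% + 30% = 50%.
By spousal attribution (R1), Sven Petrov is treated as also owning Niko Mbatha's interest in Clearview Foods Inc, giving 74% + 26% = 100%.
By spousal attribution (R1), Sven Petrov is treated as owning Niko Mbatha's 13% interest in Ironwood Realty LP.
Chain via Quarry Mining NL → Stonebridge Energy Co. (R3): 50% × 46% × 11% = 2.53% of Highfield Capital LLC.
Chain via Clearview Foods Inc. → Harbor Logistics SA (R3): 100% × 94% × 28% = 26.32% of Highfield Capital LLC.
Direct interest in Highfield Capital LLC: 18%.
Chain via Ironwood Realty LP → Granite Holdings Ltd (R3): 13% × 38% × 19% = 0.9386% of Highfield Capital LLC.
Aggregating (R2): 2.53% + 26.32% + 18% + 0.9386% = 47.7886%.

47.7886%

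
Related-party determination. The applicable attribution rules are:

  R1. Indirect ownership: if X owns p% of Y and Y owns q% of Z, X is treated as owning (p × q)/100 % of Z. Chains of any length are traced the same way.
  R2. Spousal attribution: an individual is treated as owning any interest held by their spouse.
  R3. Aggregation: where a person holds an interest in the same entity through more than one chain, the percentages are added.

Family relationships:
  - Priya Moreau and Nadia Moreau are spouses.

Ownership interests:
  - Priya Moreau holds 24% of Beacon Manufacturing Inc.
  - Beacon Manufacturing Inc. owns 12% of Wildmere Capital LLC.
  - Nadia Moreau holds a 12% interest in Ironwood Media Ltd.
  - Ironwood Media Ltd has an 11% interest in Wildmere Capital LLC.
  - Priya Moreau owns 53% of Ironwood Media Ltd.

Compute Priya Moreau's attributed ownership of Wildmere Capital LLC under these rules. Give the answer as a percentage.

By spousal attribution (R2), Priya Moreau is treated as also owning Nadia Moreau's interest in Ironwood Media Ltd, giving 53% + 12% = 65%.
Chain via Beacon Manufacturing Inc. (R1): 24% × 12% = 2.88% of Wildmere Capital LLC.
Chain via Ironwood Media Ltd (R1): 65% × 11% = 7.15% of Wildmere Capital LLC.
Aggregating (R3): 2.88% + 7.15% = 10.03%.

10.03%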